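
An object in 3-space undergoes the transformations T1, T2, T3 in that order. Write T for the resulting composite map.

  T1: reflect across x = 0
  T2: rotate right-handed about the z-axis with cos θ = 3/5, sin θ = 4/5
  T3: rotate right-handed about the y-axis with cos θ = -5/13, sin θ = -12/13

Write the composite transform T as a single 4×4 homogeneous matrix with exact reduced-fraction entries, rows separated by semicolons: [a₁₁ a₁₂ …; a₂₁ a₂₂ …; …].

T1 = [-1 0 0 0; 0 1 0 0; 0 0 1 0; 0 0 0 1]
T2·T1 = [-3/5 -4/5 0 0; -4/5 3/5 0 0; 0 0 1 0; 0 0 0 1]
T3·…·T1 = [3/13 4/13 -12/13 0; -4/5 3/5 0 0; -36/65 -48/65 -5/13 0; 0 0 0 1]

T = [3/13 4/13 -12/13 0; -4/5 3/5 0 0; -36/65 -48/65 -5/13 0; 0 0 0 1]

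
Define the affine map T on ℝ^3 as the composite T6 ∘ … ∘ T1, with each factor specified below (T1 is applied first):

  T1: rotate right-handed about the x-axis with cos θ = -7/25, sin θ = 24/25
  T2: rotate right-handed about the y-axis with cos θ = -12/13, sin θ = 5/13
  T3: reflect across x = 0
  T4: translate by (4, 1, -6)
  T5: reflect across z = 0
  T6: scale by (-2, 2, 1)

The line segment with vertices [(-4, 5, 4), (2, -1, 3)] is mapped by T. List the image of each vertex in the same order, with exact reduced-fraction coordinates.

T1 rotate right-handed about the x-axis with cos θ = -7/25, sin θ = 24/25: (-4, 5, 4) → (-4, -131/25, 92/25); (2, -1, 3) → (2, -13/5, -9/5)
T2 rotate right-handed about the y-axis with cos θ = -12/13, sin θ = 5/13: (-4, -131/25, 92/25) → (332/65, -131/25, -604/325); (2, -13/5, -9/5) → (-33/13, -13/5, 58/65)
T3 reflect across x = 0: (332/65, -131/25, -604/325) → (-332/65, -131/25, -604/325); (-33/13, -13/5, 58/65) → (33/13, -13/5, 58/65)
T4 translate by (4, 1, -6): (-332/65, -131/25, -604/325) → (-72/65, -106/25, -2554/325); (33/13, -13/5, 58/65) → (85/13, -8/5, -332/65)
T5 reflect across z = 0: (-72/65, -106/25, -2554/325) → (-72/65, -106/25, 2554/325); (85/13, -8/5, -332/65) → (85/13, -8/5, 332/65)
T6 scale by (-2, 2, 1): (-72/65, -106/25, 2554/325) → (144/65, -212/25, 2554/325); (85/13, -8/5, 332/65) → (-170/13, -16/5, 332/65)

image vertices: (144/65, -212/25, 2554/325), (-170/13, -16/5, 332/65)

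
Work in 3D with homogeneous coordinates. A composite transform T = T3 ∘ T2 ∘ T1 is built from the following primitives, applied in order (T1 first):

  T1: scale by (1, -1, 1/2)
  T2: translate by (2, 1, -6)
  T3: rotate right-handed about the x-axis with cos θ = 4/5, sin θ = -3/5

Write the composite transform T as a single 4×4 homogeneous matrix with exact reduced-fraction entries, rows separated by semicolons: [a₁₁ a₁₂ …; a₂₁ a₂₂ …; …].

T = [1 0 0 2; 0 -4/5 3/10 -14/5; 0 3/5 2/5 -27/5; 0 0 0 1]

T1 = [1 0 0 0; 0 -1 0 0; 0 0 1/2 0; 0 0 0 1]
T2·T1 = [1 0 0 2; 0 -1 0 1; 0 0 1/2 -6; 0 0 0 1]
T3·…·T1 = [1 0 0 2; 0 -4/5 3/10 -14/5; 0 3/5 2/5 -27/5; 0 0 0 1]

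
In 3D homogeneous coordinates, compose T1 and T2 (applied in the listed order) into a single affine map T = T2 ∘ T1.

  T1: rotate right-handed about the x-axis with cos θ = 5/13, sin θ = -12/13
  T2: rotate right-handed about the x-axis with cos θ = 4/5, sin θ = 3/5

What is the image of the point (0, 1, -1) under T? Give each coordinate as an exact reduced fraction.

T1 rotate right-handed about the x-axis with cos θ = 5/13, sin θ = -12/13: (0, 1, -1) → (0, -7/13, -17/13)
T2 rotate right-handed about the x-axis with cos θ = 4/5, sin θ = 3/5: (0, -7/13, -17/13) → (0, 23/65, -89/65)

T(p) = (0, 23/65, -89/65)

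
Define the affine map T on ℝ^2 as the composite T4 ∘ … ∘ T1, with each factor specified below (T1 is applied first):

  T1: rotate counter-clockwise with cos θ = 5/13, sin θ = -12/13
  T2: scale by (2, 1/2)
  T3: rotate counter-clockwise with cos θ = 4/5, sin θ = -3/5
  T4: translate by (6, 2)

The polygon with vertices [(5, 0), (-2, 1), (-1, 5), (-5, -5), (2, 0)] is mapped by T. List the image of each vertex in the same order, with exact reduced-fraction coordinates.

image vertices: (100/13, -28/13), (899/130, 176/65), (1771/130, -126/65), (-95/26, 142/13), (434/65, 22/65)

T1 rotate counter-clockwise with cos θ = 5/13, sin θ = -12/13: (5, 0) → (25/13, -60/13); (-2, 1) → (2/13, 29/13); (-1, 5) → (55/13, 37/13); (-5, -5) → (-85/13, 35/13); (2, 0) → (10/13, -24/13)
T2 scale by (2, 1/2): (25/13, -60/13) → (50/13, -30/13); (2/13, 29/13) → (4/13, 29/26); (55/13, 37/13) → (110/13, 37/26); (-85/13, 35/13) → (-170/13, 35/26); (10/13, -24/13) → (20/13, -12/13)
T3 rotate counter-clockwise with cos θ = 4/5, sin θ = -3/5: (50/13, -30/13) → (22/13, -54/13); (4/13, 29/26) → (119/130, 46/65); (110/13, 37/26) → (991/130, -256/65); (-170/13, 35/26) → (-251/26, 116/13); (20/13, -12/13) → (44/65, -108/65)
T4 translate by (6, 2): (22/13, -54/13) → (100/13, -28/13); (119/130, 46/65) → (899/130, 176/65); (991/130, -256/65) → (1771/130, -126/65); (-251/26, 116/13) → (-95/26, 142/13); (44/65, -108/65) → (434/65, 22/65)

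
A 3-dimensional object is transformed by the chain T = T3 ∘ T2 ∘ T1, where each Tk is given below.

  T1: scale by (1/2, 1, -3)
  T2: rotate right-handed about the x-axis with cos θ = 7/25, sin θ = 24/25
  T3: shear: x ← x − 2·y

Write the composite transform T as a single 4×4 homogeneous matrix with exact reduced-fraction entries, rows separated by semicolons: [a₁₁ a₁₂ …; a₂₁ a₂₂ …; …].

T1 = [1/2 0 0 0; 0 1 0 0; 0 0 -3 0; 0 0 0 1]
T2·T1 = [1/2 0 0 0; 0 7/25 72/25 0; 0 24/25 -21/25 0; 0 0 0 1]
T3·…·T1 = [1/2 -14/25 -144/25 0; 0 7/25 72/25 0; 0 24/25 -21/25 0; 0 0 0 1]

T = [1/2 -14/25 -144/25 0; 0 7/25 72/25 0; 0 24/25 -21/25 0; 0 0 0 1]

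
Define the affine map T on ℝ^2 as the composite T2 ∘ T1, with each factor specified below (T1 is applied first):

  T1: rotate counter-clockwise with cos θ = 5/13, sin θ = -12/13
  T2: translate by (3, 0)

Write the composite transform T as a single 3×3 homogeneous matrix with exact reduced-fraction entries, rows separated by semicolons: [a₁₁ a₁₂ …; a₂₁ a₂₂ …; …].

T = [5/13 12/13 3; -12/13 5/13 0; 0 0 1]

T1 = [5/13 12/13 0; -12/13 5/13 0; 0 0 1]
T2·T1 = [5/13 12/13 3; -12/13 5/13 0; 0 0 1]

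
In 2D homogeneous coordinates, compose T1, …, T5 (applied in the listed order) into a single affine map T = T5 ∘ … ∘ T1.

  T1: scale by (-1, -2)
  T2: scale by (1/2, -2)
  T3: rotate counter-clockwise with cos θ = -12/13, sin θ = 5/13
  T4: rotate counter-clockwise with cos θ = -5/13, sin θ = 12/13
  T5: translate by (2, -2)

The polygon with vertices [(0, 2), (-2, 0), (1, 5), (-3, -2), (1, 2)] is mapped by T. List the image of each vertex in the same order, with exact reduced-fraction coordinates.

T1 scale by (-1, -2): (0, 2) → (0, -4); (-2, 0) → (2, 0); (1, 5) → (-1, -10); (-3, -2) → (3, 4); (1, 2) → (-1, -4)
T2 scale by (1/2, -2): (0, -4) → (0, 8); (2, 0) → (1, 0); (-1, -10) → (-1/2, 20); (3, 4) → (3/2, -8); (-1, -4) → (-1/2, 8)
T3 rotate counter-clockwise with cos θ = -12/13, sin θ = 5/13: (0, 8) → (-40/13, -96/13); (1, 0) → (-12/13, 5/13); (-1/2, 20) → (-94/13, -485/26); (3/2, -8) → (22/13, 207/26); (-1/2, 8) → (-34/13, -197/26)
T4 rotate counter-clockwise with cos θ = -5/13, sin θ = 12/13: (-40/13, -96/13) → (8, 0); (-12/13, 5/13) → (0, -1); (-94/13, -485/26) → (20, 1/2); (22/13, 207/26) → (-8, -3/2); (-34/13, -197/26) → (8, 1/2)
T5 translate by (2, -2): (8, 0) → (10, -2); (0, -1) → (2, -3); (20, 1/2) → (22, -3/2); (-8, -3/2) → (-6, -7/2); (8, 1/2) → (10, -3/2)

image vertices: (10, -2), (2, -3), (22, -3/2), (-6, -7/2), (10, -3/2)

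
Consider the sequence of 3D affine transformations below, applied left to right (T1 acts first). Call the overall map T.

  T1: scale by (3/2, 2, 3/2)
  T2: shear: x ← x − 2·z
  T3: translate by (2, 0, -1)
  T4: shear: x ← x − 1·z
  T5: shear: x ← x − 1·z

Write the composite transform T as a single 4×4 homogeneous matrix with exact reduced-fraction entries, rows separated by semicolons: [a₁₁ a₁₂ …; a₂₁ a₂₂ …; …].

T = [3/2 0 -6 4; 0 2 0 0; 0 0 3/2 -1; 0 0 0 1]

T1 = [3/2 0 0 0; 0 2 0 0; 0 0 3/2 0; 0 0 0 1]
T2·T1 = [3/2 0 -3 0; 0 2 0 0; 0 0 3/2 0; 0 0 0 1]
T3·…·T1 = [3/2 0 -3 2; 0 2 0 0; 0 0 3/2 -1; 0 0 0 1]
T4·…·T1 = [3/2 0 -9/2 3; 0 2 0 0; 0 0 3/2 -1; 0 0 0 1]
T5·…·T1 = [3/2 0 -6 4; 0 2 0 0; 0 0 3/2 -1; 0 0 0 1]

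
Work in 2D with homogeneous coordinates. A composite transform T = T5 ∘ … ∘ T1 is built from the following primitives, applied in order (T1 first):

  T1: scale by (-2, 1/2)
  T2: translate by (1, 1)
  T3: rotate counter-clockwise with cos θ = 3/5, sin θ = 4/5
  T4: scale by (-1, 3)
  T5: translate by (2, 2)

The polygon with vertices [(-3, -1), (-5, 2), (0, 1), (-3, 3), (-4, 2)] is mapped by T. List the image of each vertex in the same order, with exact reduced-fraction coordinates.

image vertices: (-9/5, 197/10), (-3, 32), (13/5, 71/10), (-1/5, 233/10), (-9/5, 136/5)

T1 scale by (-2, 1/2): (-3, -1) → (6, -1/2); (-5, 2) → (10, 1); (0, 1) → (0, 1/2); (-3, 3) → (6, 3/2); (-4, 2) → (8, 1)
T2 translate by (1, 1): (6, -1/2) → (7, 1/2); (10, 1) → (11, 2); (0, 1/2) → (1, 3/2); (6, 3/2) → (7, 5/2); (8, 1) → (9, 2)
T3 rotate counter-clockwise with cos θ = 3/5, sin θ = 4/5: (7, 1/2) → (19/5, 59/10); (11, 2) → (5, 10); (1, 3/2) → (-3/5, 17/10); (7, 5/2) → (11/5, 71/10); (9, 2) → (19/5, 42/5)
T4 scale by (-1, 3): (19/5, 59/10) → (-19/5, 177/10); (5, 10) → (-5, 30); (-3/5, 17/10) → (3/5, 51/10); (11/5, 71/10) → (-11/5, 213/10); (19/5, 42/5) → (-19/5, 126/5)
T5 translate by (2, 2): (-19/5, 177/10) → (-9/5, 197/10); (-5, 30) → (-3, 32); (3/5, 51/10) → (13/5, 71/10); (-11/5, 213/10) → (-1/5, 233/10); (-19/5, 126/5) → (-9/5, 136/5)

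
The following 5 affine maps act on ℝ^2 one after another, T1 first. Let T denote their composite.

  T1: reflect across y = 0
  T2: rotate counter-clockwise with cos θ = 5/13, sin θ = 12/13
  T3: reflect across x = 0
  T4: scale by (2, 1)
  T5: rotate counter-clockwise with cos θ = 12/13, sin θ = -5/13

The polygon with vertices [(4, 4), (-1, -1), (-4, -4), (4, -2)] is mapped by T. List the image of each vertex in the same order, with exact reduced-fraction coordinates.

image vertices: (-1492/169, 1016/169), (373/169, -254/169), (1492/169, -1016/169), (386/169, 656/169)

T1 reflect across y = 0: (4, 4) → (4, -4); (-1, -1) → (-1, 1); (-4, -4) → (-4, 4); (4, -2) → (4, 2)
T2 rotate counter-clockwise with cos θ = 5/13, sin θ = 12/13: (4, -4) → (68/13, 28/13); (-1, 1) → (-17/13, -7/13); (-4, 4) → (-68/13, -28/13); (4, 2) → (-4/13, 58/13)
T3 reflect across x = 0: (68/13, 28/13) → (-68/13, 28/13); (-17/13, -7/13) → (17/13, -7/13); (-68/13, -28/13) → (68/13, -28/13); (-4/13, 58/13) → (4/13, 58/13)
T4 scale by (2, 1): (-68/13, 28/13) → (-136/13, 28/13); (17/13, -7/13) → (34/13, -7/13); (68/13, -28/13) → (136/13, -28/13); (4/13, 58/13) → (8/13, 58/13)
T5 rotate counter-clockwise with cos θ = 12/13, sin θ = -5/13: (-136/13, 28/13) → (-1492/169, 1016/169); (34/13, -7/13) → (373/169, -254/169); (136/13, -28/13) → (1492/169, -1016/169); (8/13, 58/13) → (386/169, 656/169)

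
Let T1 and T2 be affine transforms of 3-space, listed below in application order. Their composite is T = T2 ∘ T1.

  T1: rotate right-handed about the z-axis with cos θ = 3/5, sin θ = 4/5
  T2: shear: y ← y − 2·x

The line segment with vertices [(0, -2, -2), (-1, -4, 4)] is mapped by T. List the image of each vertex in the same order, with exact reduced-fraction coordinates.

image vertices: (8/5, -22/5, -2), (13/5, -42/5, 4)

T1 rotate right-handed about the z-axis with cos θ = 3/5, sin θ = 4/5: (0, -2, -2) → (8/5, -6/5, -2); (-1, -4, 4) → (13/5, -16/5, 4)
T2 shear: y ← y − 2·x: (8/5, -6/5, -2) → (8/5, -22/5, -2); (13/5, -16/5, 4) → (13/5, -42/5, 4)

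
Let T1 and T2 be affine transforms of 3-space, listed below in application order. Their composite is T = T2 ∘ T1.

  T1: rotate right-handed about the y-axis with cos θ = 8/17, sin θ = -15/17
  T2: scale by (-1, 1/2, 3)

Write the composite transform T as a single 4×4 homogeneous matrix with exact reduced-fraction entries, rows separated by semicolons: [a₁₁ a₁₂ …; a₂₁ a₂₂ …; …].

T1 = [8/17 0 -15/17 0; 0 1 0 0; 15/17 0 8/17 0; 0 0 0 1]
T2·T1 = [-8/17 0 15/17 0; 0 1/2 0 0; 45/17 0 24/17 0; 0 0 0 1]

T = [-8/17 0 15/17 0; 0 1/2 0 0; 45/17 0 24/17 0; 0 0 0 1]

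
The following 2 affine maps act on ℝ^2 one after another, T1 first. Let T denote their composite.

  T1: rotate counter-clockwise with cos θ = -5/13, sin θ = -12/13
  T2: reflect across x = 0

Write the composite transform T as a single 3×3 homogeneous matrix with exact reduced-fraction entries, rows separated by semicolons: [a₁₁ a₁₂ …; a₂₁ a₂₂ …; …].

T = [5/13 -12/13 0; -12/13 -5/13 0; 0 0 1]

T1 = [-5/13 12/13 0; -12/13 -5/13 0; 0 0 1]
T2·T1 = [5/13 -12/13 0; -12/13 -5/13 0; 0 0 1]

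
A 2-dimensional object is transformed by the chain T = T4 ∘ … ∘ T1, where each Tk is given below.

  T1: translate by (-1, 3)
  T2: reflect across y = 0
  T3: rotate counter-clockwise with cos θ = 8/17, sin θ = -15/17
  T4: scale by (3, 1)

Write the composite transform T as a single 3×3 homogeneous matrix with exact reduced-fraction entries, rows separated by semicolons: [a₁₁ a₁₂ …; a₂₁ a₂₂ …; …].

T1 = [1 0 -1; 0 1 3; 0 0 1]
T2·T1 = [1 0 -1; 0 -1 -3; 0 0 1]
T3·…·T1 = [8/17 -15/17 -53/17; -15/17 -8/17 -9/17; 0 0 1]
T4·…·T1 = [24/17 -45/17 -159/17; -15/17 -8/17 -9/17; 0 0 1]

T = [24/17 -45/17 -159/17; -15/17 -8/17 -9/17; 0 0 1]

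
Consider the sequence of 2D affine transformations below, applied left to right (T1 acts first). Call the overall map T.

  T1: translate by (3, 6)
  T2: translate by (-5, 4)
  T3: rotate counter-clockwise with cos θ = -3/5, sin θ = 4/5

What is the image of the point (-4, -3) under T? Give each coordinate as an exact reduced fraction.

T(p) = (-2, -9)

T1 translate by (3, 6): (-4, -3) → (-1, 3)
T2 translate by (-5, 4): (-1, 3) → (-6, 7)
T3 rotate counter-clockwise with cos θ = -3/5, sin θ = 4/5: (-6, 7) → (-2, -9)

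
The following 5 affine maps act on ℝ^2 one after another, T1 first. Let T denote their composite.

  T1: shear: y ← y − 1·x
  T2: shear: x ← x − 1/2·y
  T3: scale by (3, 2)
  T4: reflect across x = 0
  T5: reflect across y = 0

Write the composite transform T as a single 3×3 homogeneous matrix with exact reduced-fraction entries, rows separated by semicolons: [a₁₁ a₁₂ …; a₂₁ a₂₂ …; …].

T = [-9/2 3/2 0; 2 -2 0; 0 0 1]

T1 = [1 0 0; -1 1 0; 0 0 1]
T2·T1 = [3/2 -1/2 0; -1 1 0; 0 0 1]
T3·…·T1 = [9/2 -3/2 0; -2 2 0; 0 0 1]
T4·…·T1 = [-9/2 3/2 0; -2 2 0; 0 0 1]
T5·…·T1 = [-9/2 3/2 0; 2 -2 0; 0 0 1]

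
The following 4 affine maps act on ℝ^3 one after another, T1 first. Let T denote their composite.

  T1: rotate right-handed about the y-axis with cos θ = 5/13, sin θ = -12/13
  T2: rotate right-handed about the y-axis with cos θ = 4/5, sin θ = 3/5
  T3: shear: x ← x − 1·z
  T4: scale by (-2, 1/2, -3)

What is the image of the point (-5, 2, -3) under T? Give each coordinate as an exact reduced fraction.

T(p) = (-304/65, 1, 999/65)

T1 rotate right-handed about the y-axis with cos θ = 5/13, sin θ = -12/13: (-5, 2, -3) → (11/13, 2, -75/13)
T2 rotate right-handed about the y-axis with cos θ = 4/5, sin θ = 3/5: (11/13, 2, -75/13) → (-181/65, 2, -333/65)
T3 shear: x ← x − 1·z: (-181/65, 2, -333/65) → (152/65, 2, -333/65)
T4 scale by (-2, 1/2, -3): (152/65, 2, -333/65) → (-304/65, 1, 999/65)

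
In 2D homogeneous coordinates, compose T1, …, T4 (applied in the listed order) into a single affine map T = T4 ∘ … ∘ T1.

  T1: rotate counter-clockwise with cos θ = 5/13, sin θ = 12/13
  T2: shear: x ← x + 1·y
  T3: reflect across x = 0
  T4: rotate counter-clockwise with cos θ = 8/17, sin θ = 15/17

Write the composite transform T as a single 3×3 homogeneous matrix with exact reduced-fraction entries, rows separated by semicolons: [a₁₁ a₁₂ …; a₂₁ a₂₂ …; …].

T1 = [5/13 -12/13 0; 12/13 5/13 0; 0 0 1]
T2·T1 = [17/13 -7/13 0; 12/13 5/13 0; 0 0 1]
T3·…·T1 = [-17/13 7/13 0; 12/13 5/13 0; 0 0 1]
T4·…·T1 = [-316/221 -19/221 0; -159/221 145/221 0; 0 0 1]

T = [-316/221 -19/221 0; -159/221 145/221 0; 0 0 1]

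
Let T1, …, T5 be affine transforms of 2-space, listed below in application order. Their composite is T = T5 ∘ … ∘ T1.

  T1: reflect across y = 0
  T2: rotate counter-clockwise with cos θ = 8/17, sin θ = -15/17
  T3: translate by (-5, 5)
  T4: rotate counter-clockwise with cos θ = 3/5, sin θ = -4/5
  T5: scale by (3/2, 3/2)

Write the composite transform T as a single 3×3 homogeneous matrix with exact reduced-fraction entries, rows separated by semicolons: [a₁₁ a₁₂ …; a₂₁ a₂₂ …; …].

T = [-54/85 -231/170 3/2; -231/170 54/85 21/2; 0 0 1]

T1 = [1 0 0; 0 -1 0; 0 0 1]
T2·T1 = [8/17 -15/17 0; -15/17 -8/17 0; 0 0 1]
T3·…·T1 = [8/17 -15/17 -5; -15/17 -8/17 5; 0 0 1]
T4·…·T1 = [-36/85 -77/85 1; -77/85 36/85 7; 0 0 1]
T5·…·T1 = [-54/85 -231/170 3/2; -231/170 54/85 21/2; 0 0 1]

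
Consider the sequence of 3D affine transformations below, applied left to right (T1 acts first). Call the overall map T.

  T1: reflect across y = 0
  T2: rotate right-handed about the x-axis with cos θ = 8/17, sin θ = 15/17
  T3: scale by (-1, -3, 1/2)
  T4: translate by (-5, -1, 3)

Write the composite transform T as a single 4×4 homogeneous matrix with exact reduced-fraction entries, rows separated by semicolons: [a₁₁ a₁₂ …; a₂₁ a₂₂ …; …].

T1 = [1 0 0 0; 0 -1 0 0; 0 0 1 0; 0 0 0 1]
T2·T1 = [1 0 0 0; 0 -8/17 -15/17 0; 0 -15/17 8/17 0; 0 0 0 1]
T3·…·T1 = [-1 0 0 0; 0 24/17 45/17 0; 0 -15/34 4/17 0; 0 0 0 1]
T4·…·T1 = [-1 0 0 -5; 0 24/17 45/17 -1; 0 -15/34 4/17 3; 0 0 0 1]

T = [-1 0 0 -5; 0 24/17 45/17 -1; 0 -15/34 4/17 3; 0 0 0 1]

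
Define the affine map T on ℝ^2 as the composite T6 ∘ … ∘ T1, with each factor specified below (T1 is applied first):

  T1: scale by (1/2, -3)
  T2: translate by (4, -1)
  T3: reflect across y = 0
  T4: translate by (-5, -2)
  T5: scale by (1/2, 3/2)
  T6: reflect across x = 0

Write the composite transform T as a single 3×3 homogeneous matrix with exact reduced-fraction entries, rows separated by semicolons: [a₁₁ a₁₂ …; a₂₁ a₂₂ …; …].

T1 = [1/2 0 0; 0 -3 0; 0 0 1]
T2·T1 = [1/2 0 4; 0 -3 -1; 0 0 1]
T3·…·T1 = [1/2 0 4; 0 3 1; 0 0 1]
T4·…·T1 = [1/2 0 -1; 0 3 -1; 0 0 1]
T5·…·T1 = [1/4 0 -1/2; 0 9/2 -3/2; 0 0 1]
T6·…·T1 = [-1/4 0 1/2; 0 9/2 -3/2; 0 0 1]

T = [-1/4 0 1/2; 0 9/2 -3/2; 0 0 1]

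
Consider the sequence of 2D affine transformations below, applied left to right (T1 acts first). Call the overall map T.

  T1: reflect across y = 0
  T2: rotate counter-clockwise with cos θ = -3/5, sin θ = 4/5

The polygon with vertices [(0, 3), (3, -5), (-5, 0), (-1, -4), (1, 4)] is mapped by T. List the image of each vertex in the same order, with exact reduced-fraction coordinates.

image vertices: (12/5, 9/5), (-29/5, -3/5), (3, -4), (-13/5, -16/5), (13/5, 16/5)

T1 reflect across y = 0: (0, 3) → (0, -3); (3, -5) → (3, 5); (-5, 0) → (-5, 0); (-1, -4) → (-1, 4); (1, 4) → (1, -4)
T2 rotate counter-clockwise with cos θ = -3/5, sin θ = 4/5: (0, -3) → (12/5, 9/5); (3, 5) → (-29/5, -3/5); (-5, 0) → (3, -4); (-1, 4) → (-13/5, -16/5); (1, -4) → (13/5, 16/5)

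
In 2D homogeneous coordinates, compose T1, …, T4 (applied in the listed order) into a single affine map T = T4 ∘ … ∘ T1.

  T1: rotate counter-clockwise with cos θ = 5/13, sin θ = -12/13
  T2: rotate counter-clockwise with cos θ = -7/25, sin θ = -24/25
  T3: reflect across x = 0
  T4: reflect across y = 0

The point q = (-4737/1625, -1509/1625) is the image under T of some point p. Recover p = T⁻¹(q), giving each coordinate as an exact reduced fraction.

p = (-3, -3/5)

T1 = [5/13 12/13 0; -12/13 5/13 0; 0 0 1]
T2·T1 = [-323/325 36/325 0; -36/325 -323/325 0; 0 0 1]
T3·…·T1 = [323/325 -36/325 0; -36/325 -323/325 0; 0 0 1]
T4·…·T1 = [323/325 -36/325 0; 36/325 323/325 0; 0 0 1]
det M = 1; M⁻¹ = [323/325 36/325 0; -36/325 323/325 0; 0 0 1]
M⁻¹ · (-4737/1625, -1509/1625)ᵀ = (-3, -3/5)ᵀ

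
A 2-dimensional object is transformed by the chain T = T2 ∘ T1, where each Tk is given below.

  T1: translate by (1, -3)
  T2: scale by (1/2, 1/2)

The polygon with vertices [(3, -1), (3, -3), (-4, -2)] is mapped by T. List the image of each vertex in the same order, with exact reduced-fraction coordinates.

T1 translate by (1, -3): (3, -1) → (4, -4); (3, -3) → (4, -6); (-4, -2) → (-3, -5)
T2 scale by (1/2, 1/2): (4, -4) → (2, -2); (4, -6) → (2, -3); (-3, -5) → (-3/2, -5/2)

image vertices: (2, -2), (2, -3), (-3/2, -5/2)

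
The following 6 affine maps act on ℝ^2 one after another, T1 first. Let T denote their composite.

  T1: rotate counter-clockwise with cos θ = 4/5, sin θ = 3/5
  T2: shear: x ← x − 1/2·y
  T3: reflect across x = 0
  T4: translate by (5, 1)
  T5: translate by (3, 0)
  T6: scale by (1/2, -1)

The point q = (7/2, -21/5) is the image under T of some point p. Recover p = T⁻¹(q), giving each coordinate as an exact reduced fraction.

p = (4, 1)

T1 = [4/5 -3/5 0; 3/5 4/5 0; 0 0 1]
T2·T1 = [1/2 -1 0; 3/5 4/5 0; 0 0 1]
T3·…·T1 = [-1/2 1 0; 3/5 4/5 0; 0 0 1]
T4·…·T1 = [-1/2 1 5; 3/5 4/5 1; 0 0 1]
T5·…·T1 = [-1/2 1 8; 3/5 4/5 1; 0 0 1]
T6·…·T1 = [-1/4 1/2 4; -3/5 -4/5 -1; 0 0 1]
det M = 1/2; M⁻¹ = [-8/5 -1 27/5; 6/5 -1/2 -53/10; 0 0 1]
M⁻¹ · (7/2, -21/5)ᵀ = (4, 1)ᵀ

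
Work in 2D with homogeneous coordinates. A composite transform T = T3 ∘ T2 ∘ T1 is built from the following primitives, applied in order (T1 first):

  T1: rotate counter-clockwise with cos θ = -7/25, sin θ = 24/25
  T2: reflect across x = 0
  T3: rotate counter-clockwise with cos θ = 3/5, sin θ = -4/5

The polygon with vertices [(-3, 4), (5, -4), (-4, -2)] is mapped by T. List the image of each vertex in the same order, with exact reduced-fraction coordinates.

T1 rotate counter-clockwise with cos θ = -7/25, sin θ = 24/25: (-3, 4) → (-3, -4); (5, -4) → (61/25, 148/25); (-4, -2) → (76/25, -82/25)
T2 reflect across x = 0: (-3, -4) → (3, -4); (61/25, 148/25) → (-61/25, 148/25); (76/25, -82/25) → (-76/25, -82/25)
T3 rotate counter-clockwise with cos θ = 3/5, sin θ = -4/5: (3, -4) → (-7/5, -24/5); (-61/25, 148/25) → (409/125, 688/125); (-76/25, -82/25) → (-556/125, 58/125)

image vertices: (-7/5, -24/5), (409/125, 688/125), (-556/125, 58/125)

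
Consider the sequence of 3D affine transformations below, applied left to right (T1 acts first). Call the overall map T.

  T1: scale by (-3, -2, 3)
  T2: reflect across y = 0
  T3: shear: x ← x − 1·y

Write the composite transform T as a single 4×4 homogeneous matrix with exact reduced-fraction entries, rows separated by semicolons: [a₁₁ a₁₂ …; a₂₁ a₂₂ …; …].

T = [-3 -2 0 0; 0 2 0 0; 0 0 3 0; 0 0 0 1]

T1 = [-3 0 0 0; 0 -2 0 0; 0 0 3 0; 0 0 0 1]
T2·T1 = [-3 0 0 0; 0 2 0 0; 0 0 3 0; 0 0 0 1]
T3·…·T1 = [-3 -2 0 0; 0 2 0 0; 0 0 3 0; 0 0 0 1]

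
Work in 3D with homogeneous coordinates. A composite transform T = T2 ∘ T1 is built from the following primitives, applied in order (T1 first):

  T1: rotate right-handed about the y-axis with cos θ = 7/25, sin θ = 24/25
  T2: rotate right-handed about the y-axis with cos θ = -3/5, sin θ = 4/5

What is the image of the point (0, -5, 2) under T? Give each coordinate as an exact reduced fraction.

T(p) = (-88/125, -5, -234/125)

T1 rotate right-handed about the y-axis with cos θ = 7/25, sin θ = 24/25: (0, -5, 2) → (48/25, -5, 14/25)
T2 rotate right-handed about the y-axis with cos θ = -3/5, sin θ = 4/5: (48/25, -5, 14/25) → (-88/125, -5, -234/125)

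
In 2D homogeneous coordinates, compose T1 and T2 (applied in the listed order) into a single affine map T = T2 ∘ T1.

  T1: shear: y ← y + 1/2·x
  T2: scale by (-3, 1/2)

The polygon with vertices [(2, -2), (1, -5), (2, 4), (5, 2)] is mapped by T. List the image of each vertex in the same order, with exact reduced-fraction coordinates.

image vertices: (-6, -1/2), (-3, -9/4), (-6, 5/2), (-15, 9/4)

T1 shear: y ← y + 1/2·x: (2, -2) → (2, -1); (1, -5) → (1, -9/2); (2, 4) → (2, 5); (5, 2) → (5, 9/2)
T2 scale by (-3, 1/2): (2, -1) → (-6, -1/2); (1, -9/2) → (-3, -9/4); (2, 5) → (-6, 5/2); (5, 9/2) → (-15, 9/4)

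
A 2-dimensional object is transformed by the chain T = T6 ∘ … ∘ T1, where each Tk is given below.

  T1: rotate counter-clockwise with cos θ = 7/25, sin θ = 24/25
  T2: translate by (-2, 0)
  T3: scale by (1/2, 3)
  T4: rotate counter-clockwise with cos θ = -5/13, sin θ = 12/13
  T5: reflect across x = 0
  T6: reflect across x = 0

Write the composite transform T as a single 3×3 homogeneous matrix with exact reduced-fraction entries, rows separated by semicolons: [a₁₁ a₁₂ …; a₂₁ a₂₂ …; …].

T = [-1763/650 -192/325 5/13; -318/325 -249/325 -12/13; 0 0 1]

T1 = [7/25 -24/25 0; 24/25 7/25 0; 0 0 1]
T2·T1 = [7/25 -24/25 -2; 24/25 7/25 0; 0 0 1]
T3·…·T1 = [7/50 -12/25 -1; 72/25 21/25 0; 0 0 1]
T4·…·T1 = [-1763/650 -192/325 5/13; -318/325 -249/325 -12/13; 0 0 1]
T5·…·T1 = [1763/650 192/325 -5/13; -318/325 -249/325 -12/13; 0 0 1]
T6·…·T1 = [-1763/650 -192/325 5/13; -318/325 -249/325 -12/13; 0 0 1]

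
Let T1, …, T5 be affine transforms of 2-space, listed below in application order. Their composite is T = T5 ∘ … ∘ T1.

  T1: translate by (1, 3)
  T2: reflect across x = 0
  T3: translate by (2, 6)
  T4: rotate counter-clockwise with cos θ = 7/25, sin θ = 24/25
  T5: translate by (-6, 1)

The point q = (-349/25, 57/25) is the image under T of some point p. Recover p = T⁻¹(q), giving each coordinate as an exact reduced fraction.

T1 = [1 0 1; 0 1 3; 0 0 1]
T2·T1 = [-1 0 -1; 0 1 3; 0 0 1]
T3·…·T1 = [-1 0 1; 0 1 9; 0 0 1]
T4·…·T1 = [-7/25 -24/25 -209/25; -24/25 7/25 87/25; 0 0 1]
T5·…·T1 = [-7/25 -24/25 -359/25; -24/25 7/25 112/25; 0 0 1]
det M = -1; M⁻¹ = [-7/25 -24/25 7/25; -24/25 7/25 -376/25; 0 0 1]
M⁻¹ · (-349/25, 57/25)ᵀ = (2, -1)ᵀ

p = (2, -1)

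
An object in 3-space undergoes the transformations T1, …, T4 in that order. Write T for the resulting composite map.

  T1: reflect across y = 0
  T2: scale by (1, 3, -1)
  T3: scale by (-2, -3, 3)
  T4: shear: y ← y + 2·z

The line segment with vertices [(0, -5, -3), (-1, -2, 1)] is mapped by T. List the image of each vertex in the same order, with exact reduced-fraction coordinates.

image vertices: (0, -27, 9), (2, -24, -3)

T1 reflect across y = 0: (0, -5, -3) → (0, 5, -3); (-1, -2, 1) → (-1, 2, 1)
T2 scale by (1, 3, -1): (0, 5, -3) → (0, 15, 3); (-1, 2, 1) → (-1, 6, -1)
T3 scale by (-2, -3, 3): (0, 15, 3) → (0, -45, 9); (-1, 6, -1) → (2, -18, -3)
T4 shear: y ← y + 2·z: (0, -45, 9) → (0, -27, 9); (2, -18, -3) → (2, -24, -3)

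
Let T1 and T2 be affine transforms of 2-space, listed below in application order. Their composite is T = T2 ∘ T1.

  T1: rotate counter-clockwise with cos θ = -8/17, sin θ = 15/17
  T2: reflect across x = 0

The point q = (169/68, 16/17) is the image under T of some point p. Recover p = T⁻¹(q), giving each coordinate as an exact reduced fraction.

T1 = [-8/17 -15/17 0; 15/17 -8/17 0; 0 0 1]
T2·T1 = [8/17 15/17 0; 15/17 -8/17 0; 0 0 1]
det M = -1; M⁻¹ = [8/17 15/17 0; 15/17 -8/17 0; 0 0 1]
M⁻¹ · (169/68, 16/17)ᵀ = (2, 7/4)ᵀ

p = (2, 7/4)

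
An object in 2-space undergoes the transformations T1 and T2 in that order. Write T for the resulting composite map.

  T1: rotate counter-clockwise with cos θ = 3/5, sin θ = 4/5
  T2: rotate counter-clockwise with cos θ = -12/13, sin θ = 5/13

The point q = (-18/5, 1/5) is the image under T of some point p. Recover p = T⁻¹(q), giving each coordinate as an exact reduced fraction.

T1 = [3/5 -4/5 0; 4/5 3/5 0; 0 0 1]
T2·T1 = [-56/65 33/65 0; -33/65 -56/65 0; 0 0 1]
det M = 1; M⁻¹ = [-56/65 -33/65 0; 33/65 -56/65 0; 0 0 1]
M⁻¹ · (-18/5, 1/5)ᵀ = (3, -2)ᵀ

p = (3, -2)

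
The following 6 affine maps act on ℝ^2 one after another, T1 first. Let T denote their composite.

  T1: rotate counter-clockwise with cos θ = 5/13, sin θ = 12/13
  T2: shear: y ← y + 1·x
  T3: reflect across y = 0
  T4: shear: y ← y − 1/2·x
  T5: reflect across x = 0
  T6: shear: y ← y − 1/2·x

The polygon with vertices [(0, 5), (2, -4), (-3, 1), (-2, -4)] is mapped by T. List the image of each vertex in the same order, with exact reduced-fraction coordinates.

image vertices: (60/13, 35/13), (-58/13, -62/13), (27/13, 58/13), (-38/13, 6/13)

T1 rotate counter-clockwise with cos θ = 5/13, sin θ = 12/13: (0, 5) → (-60/13, 25/13); (2, -4) → (58/13, 4/13); (-3, 1) → (-27/13, -31/13); (-2, -4) → (38/13, -44/13)
T2 shear: y ← y + 1·x: (-60/13, 25/13) → (-60/13, -35/13); (58/13, 4/13) → (58/13, 62/13); (-27/13, -31/13) → (-27/13, -58/13); (38/13, -44/13) → (38/13, -6/13)
T3 reflect across y = 0: (-60/13, -35/13) → (-60/13, 35/13); (58/13, 62/13) → (58/13, -62/13); (-27/13, -58/13) → (-27/13, 58/13); (38/13, -6/13) → (38/13, 6/13)
T4 shear: y ← y − 1/2·x: (-60/13, 35/13) → (-60/13, 5); (58/13, -62/13) → (58/13, -7); (-27/13, 58/13) → (-27/13, 11/2); (38/13, 6/13) → (38/13, -1)
T5 reflect across x = 0: (-60/13, 5) → (60/13, 5); (58/13, -7) → (-58/13, -7); (-27/13, 11/2) → (27/13, 11/2); (38/13, -1) → (-38/13, -1)
T6 shear: y ← y − 1/2·x: (60/13, 5) → (60/13, 35/13); (-58/13, -7) → (-58/13, -62/13); (27/13, 11/2) → (27/13, 58/13); (-38/13, -1) → (-38/13, 6/13)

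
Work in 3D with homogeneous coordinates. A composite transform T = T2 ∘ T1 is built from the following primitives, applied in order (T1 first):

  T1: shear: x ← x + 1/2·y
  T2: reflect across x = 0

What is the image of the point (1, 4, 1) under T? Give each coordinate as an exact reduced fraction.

T1 shear: x ← x + 1/2·y: (1, 4, 1) → (3, 4, 1)
T2 reflect across x = 0: (3, 4, 1) → (-3, 4, 1)

T(p) = (-3, 4, 1)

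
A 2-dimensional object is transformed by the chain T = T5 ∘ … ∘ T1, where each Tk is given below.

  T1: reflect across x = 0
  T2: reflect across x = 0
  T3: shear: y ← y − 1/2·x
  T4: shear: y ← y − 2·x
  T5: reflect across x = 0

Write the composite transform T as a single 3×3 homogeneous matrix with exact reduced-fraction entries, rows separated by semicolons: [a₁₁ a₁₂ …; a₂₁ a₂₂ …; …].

T1 = [-1 0 0; 0 1 0; 0 0 1]
T2·T1 = [1 0 0; 0 1 0; 0 0 1]
T3·…·T1 = [1 0 0; -1/2 1 0; 0 0 1]
T4·…·T1 = [1 0 0; -5/2 1 0; 0 0 1]
T5·…·T1 = [-1 0 0; -5/2 1 0; 0 0 1]

T = [-1 0 0; -5/2 1 0; 0 0 1]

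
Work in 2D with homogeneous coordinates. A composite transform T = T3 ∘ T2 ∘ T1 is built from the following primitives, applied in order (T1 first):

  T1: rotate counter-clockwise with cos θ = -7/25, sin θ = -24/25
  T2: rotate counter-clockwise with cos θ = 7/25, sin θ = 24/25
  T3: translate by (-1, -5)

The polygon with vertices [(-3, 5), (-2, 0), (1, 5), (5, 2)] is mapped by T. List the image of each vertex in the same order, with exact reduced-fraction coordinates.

T1 rotate counter-clockwise with cos θ = -7/25, sin θ = -24/25: (-3, 5) → (141/25, 37/25); (-2, 0) → (14/25, 48/25); (1, 5) → (113/25, -59/25); (5, 2) → (13/25, -134/25)
T2 rotate counter-clockwise with cos θ = 7/25, sin θ = 24/25: (141/25, 37/25) → (99/625, 3643/625); (14/25, 48/25) → (-1054/625, 672/625); (113/25, -59/25) → (2207/625, 2299/625); (13/25, -134/25) → (3307/625, -626/625)
T3 translate by (-1, -5): (99/625, 3643/625) → (-526/625, 518/625); (-1054/625, 672/625) → (-1679/625, -2453/625); (2207/625, 2299/625) → (1582/625, -826/625); (3307/625, -626/625) → (2682/625, -3751/625)

image vertices: (-526/625, 518/625), (-1679/625, -2453/625), (1582/625, -826/625), (2682/625, -3751/625)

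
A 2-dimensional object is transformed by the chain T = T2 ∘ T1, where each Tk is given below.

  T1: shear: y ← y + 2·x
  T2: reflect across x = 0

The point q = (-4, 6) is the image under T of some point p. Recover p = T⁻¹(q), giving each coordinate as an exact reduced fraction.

T1 = [1 0 0; 2 1 0; 0 0 1]
T2·T1 = [-1 0 0; 2 1 0; 0 0 1]
det M = -1; M⁻¹ = [-1 0 0; 2 1 0; 0 0 1]
M⁻¹ · (-4, 6)ᵀ = (4, -2)ᵀ

p = (4, -2)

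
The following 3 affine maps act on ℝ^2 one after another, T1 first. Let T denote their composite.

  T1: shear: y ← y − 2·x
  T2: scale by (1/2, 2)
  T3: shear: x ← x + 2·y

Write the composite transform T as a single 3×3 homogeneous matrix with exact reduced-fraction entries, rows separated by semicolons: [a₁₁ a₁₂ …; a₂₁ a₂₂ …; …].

T1 = [1 0 0; -2 1 0; 0 0 1]
T2·T1 = [1/2 0 0; -4 2 0; 0 0 1]
T3·…·T1 = [-15/2 4 0; -4 2 0; 0 0 1]

T = [-15/2 4 0; -4 2 0; 0 0 1]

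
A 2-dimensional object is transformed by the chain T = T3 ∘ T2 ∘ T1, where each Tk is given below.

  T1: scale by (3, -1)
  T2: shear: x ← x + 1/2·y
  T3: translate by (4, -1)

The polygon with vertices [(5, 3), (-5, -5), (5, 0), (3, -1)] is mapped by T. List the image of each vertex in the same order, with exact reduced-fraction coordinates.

image vertices: (35/2, -4), (-17/2, 4), (19, -1), (27/2, 0)

T1 scale by (3, -1): (5, 3) → (15, -3); (-5, -5) → (-15, 5); (5, 0) → (15, 0); (3, -1) → (9, 1)
T2 shear: x ← x + 1/2·y: (15, -3) → (27/2, -3); (-15, 5) → (-25/2, 5); (15, 0) → (15, 0); (9, 1) → (19/2, 1)
T3 translate by (4, -1): (27/2, -3) → (35/2, -4); (-25/2, 5) → (-17/2, 4); (15, 0) → (19, -1); (19/2, 1) → (27/2, 0)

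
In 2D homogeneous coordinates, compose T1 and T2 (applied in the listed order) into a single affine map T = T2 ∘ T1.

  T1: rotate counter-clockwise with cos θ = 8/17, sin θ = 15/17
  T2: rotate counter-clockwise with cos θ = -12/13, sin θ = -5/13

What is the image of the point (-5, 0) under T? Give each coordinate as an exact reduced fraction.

T(p) = (105/221, 1100/221)

T1 rotate counter-clockwise with cos θ = 8/17, sin θ = 15/17: (-5, 0) → (-40/17, -75/17)
T2 rotate counter-clockwise with cos θ = -12/13, sin θ = -5/13: (-40/17, -75/17) → (105/221, 1100/221)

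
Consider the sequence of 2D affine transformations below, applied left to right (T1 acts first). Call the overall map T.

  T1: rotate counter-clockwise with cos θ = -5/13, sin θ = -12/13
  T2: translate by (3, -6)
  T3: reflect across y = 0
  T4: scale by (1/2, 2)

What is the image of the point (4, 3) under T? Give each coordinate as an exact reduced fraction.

T(p) = (55/26, 282/13)

T1 rotate counter-clockwise with cos θ = -5/13, sin θ = -12/13: (4, 3) → (16/13, -63/13)
T2 translate by (3, -6): (16/13, -63/13) → (55/13, -141/13)
T3 reflect across y = 0: (55/13, -141/13) → (55/13, 141/13)
T4 scale by (1/2, 2): (55/13, 141/13) → (55/26, 282/13)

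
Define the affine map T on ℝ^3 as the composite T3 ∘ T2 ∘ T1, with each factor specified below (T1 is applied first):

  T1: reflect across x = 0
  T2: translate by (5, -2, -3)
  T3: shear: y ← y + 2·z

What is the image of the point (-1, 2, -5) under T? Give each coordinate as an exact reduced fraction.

T1 reflect across x = 0: (-1, 2, -5) → (1, 2, -5)
T2 translate by (5, -2, -3): (1, 2, -5) → (6, 0, -8)
T3 shear: y ← y + 2·z: (6, 0, -8) → (6, -16, -8)

T(p) = (6, -16, -8)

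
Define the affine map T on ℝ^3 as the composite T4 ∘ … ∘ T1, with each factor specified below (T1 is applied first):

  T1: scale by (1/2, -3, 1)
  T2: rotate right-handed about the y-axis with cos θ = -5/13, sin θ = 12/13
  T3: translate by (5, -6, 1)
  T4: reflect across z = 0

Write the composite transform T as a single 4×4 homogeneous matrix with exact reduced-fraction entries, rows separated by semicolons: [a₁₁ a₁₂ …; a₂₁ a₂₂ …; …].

T1 = [1/2 0 0 0; 0 -3 0 0; 0 0 1 0; 0 0 0 1]
T2·T1 = [-5/26 0 12/13 0; 0 -3 0 0; -6/13 0 -5/13 0; 0 0 0 1]
T3·…·T1 = [-5/26 0 12/13 5; 0 -3 0 -6; -6/13 0 -5/13 1; 0 0 0 1]
T4·…·T1 = [-5/26 0 12/13 5; 0 -3 0 -6; 6/13 0 5/13 -1; 0 0 0 1]

T = [-5/26 0 12/13 5; 0 -3 0 -6; 6/13 0 5/13 -1; 0 0 0 1]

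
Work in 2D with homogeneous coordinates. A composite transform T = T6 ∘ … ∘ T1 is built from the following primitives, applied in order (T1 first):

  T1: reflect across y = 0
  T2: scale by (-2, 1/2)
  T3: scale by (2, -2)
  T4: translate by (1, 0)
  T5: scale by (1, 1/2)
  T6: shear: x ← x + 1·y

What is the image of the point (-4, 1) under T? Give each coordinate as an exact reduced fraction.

T(p) = (35/2, 1/2)

T1 reflect across y = 0: (-4, 1) → (-4, -1)
T2 scale by (-2, 1/2): (-4, -1) → (8, -1/2)
T3 scale by (2, -2): (8, -1/2) → (16, 1)
T4 translate by (1, 0): (16, 1) → (17, 1)
T5 scale by (1, 1/2): (17, 1) → (17, 1/2)
T6 shear: x ← x + 1·y: (17, 1/2) → (35/2, 1/2)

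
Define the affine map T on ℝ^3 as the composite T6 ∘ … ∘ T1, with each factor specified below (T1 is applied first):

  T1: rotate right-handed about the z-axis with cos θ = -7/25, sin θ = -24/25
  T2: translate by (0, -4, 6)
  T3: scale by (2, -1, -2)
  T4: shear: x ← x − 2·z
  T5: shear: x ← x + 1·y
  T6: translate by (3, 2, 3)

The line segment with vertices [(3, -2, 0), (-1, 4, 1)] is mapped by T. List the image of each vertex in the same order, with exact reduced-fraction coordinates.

image vertices: (139/5, 208/25, -9), (217/5, 154/25, -11)

T1 rotate right-handed about the z-axis with cos θ = -7/25, sin θ = -24/25: (3, -2, 0) → (-69/25, -58/25, 0); (-1, 4, 1) → (103/25, -4/25, 1)
T2 translate by (0, -4, 6): (-69/25, -58/25, 0) → (-69/25, -158/25, 6); (103/25, -4/25, 1) → (103/25, -104/25, 7)
T3 scale by (2, -1, -2): (-69/25, -158/25, 6) → (-138/25, 158/25, -12); (103/25, -104/25, 7) → (206/25, 104/25, -14)
T4 shear: x ← x − 2·z: (-138/25, 158/25, -12) → (462/25, 158/25, -12); (206/25, 104/25, -14) → (906/25, 104/25, -14)
T5 shear: x ← x + 1·y: (462/25, 158/25, -12) → (124/5, 158/25, -12); (906/25, 104/25, -14) → (202/5, 104/25, -14)
T6 translate by (3, 2, 3): (124/5, 158/25, -12) → (139/5, 208/25, -9); (202/5, 104/25, -14) → (217/5, 154/25, -11)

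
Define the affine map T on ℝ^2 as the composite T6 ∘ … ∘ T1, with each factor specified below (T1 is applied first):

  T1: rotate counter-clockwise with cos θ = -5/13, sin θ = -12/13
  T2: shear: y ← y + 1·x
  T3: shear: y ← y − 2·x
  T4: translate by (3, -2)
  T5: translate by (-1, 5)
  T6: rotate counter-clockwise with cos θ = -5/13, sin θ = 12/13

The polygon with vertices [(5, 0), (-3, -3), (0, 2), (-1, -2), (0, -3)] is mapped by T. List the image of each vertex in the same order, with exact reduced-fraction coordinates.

image vertices: (-53/169, -8/169), (-1357/169, -495/169), (-310/169, 575/169), (-995/169, -316/169), (-1030/169, -570/169)

T1 rotate counter-clockwise with cos θ = -5/13, sin θ = -12/13: (5, 0) → (-25/13, -60/13); (-3, -3) → (-21/13, 51/13); (0, 2) → (24/13, -10/13); (-1, -2) → (-19/13, 22/13); (0, -3) → (-36/13, 15/13)
T2 shear: y ← y + 1·x: (-25/13, -60/13) → (-25/13, -85/13); (-21/13, 51/13) → (-21/13, 30/13); (24/13, -10/13) → (24/13, 14/13); (-19/13, 22/13) → (-19/13, 3/13); (-36/13, 15/13) → (-36/13, -21/13)
T3 shear: y ← y − 2·x: (-25/13, -85/13) → (-25/13, -35/13); (-21/13, 30/13) → (-21/13, 72/13); (24/13, 14/13) → (24/13, -34/13); (-19/13, 3/13) → (-19/13, 41/13); (-36/13, -21/13) → (-36/13, 51/13)
T4 translate by (3, -2): (-25/13, -35/13) → (14/13, -61/13); (-21/13, 72/13) → (18/13, 46/13); (24/13, -34/13) → (63/13, -60/13); (-19/13, 41/13) → (20/13, 15/13); (-36/13, 51/13) → (3/13, 25/13)
T5 translate by (-1, 5): (14/13, -61/13) → (1/13, 4/13); (18/13, 46/13) → (5/13, 111/13); (63/13, -60/13) → (50/13, 5/13); (20/13, 15/13) → (7/13, 80/13); (3/13, 25/13) → (-10/13, 90/13)
T6 rotate counter-clockwise with cos θ = -5/13, sin θ = 12/13: (1/13, 4/13) → (-53/169, -8/169); (5/13, 111/13) → (-1357/169, -495/169); (50/13, 5/13) → (-310/169, 575/169); (7/13, 80/13) → (-995/169, -316/169); (-10/13, 90/13) → (-1030/169, -570/169)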